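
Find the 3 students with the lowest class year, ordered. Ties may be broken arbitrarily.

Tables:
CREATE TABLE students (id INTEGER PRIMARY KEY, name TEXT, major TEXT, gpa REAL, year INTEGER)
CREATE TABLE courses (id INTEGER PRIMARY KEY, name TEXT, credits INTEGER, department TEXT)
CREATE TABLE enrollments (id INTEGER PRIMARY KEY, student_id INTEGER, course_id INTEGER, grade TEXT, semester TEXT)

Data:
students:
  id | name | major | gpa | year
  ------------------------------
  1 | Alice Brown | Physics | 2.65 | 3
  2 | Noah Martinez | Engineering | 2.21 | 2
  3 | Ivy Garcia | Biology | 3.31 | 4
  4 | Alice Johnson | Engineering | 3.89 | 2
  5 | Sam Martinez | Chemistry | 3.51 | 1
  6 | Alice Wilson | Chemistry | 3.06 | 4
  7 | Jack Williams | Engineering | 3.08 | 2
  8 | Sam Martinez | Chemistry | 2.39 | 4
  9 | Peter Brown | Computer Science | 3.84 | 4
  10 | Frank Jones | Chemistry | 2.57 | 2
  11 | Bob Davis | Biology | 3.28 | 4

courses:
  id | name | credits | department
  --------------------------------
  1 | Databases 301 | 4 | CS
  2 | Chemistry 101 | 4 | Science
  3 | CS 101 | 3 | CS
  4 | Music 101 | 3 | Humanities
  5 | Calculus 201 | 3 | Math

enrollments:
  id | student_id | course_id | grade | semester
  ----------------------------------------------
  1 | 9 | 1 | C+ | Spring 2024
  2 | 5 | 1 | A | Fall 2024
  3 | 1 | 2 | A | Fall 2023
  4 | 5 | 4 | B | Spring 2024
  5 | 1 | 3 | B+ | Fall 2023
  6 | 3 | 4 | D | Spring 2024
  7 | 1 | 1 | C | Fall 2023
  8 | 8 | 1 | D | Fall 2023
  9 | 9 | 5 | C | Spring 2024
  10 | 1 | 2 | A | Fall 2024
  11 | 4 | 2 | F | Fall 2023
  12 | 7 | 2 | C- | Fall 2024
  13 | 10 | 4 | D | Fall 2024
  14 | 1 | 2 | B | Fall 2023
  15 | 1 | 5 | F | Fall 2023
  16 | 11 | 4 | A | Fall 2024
SELECT name, year FROM students ORDER BY year ASC LIMIT 3

Execution result:
name | year
Sam Martinez | 1
Noah Martinez | 2
Alice Johnson | 2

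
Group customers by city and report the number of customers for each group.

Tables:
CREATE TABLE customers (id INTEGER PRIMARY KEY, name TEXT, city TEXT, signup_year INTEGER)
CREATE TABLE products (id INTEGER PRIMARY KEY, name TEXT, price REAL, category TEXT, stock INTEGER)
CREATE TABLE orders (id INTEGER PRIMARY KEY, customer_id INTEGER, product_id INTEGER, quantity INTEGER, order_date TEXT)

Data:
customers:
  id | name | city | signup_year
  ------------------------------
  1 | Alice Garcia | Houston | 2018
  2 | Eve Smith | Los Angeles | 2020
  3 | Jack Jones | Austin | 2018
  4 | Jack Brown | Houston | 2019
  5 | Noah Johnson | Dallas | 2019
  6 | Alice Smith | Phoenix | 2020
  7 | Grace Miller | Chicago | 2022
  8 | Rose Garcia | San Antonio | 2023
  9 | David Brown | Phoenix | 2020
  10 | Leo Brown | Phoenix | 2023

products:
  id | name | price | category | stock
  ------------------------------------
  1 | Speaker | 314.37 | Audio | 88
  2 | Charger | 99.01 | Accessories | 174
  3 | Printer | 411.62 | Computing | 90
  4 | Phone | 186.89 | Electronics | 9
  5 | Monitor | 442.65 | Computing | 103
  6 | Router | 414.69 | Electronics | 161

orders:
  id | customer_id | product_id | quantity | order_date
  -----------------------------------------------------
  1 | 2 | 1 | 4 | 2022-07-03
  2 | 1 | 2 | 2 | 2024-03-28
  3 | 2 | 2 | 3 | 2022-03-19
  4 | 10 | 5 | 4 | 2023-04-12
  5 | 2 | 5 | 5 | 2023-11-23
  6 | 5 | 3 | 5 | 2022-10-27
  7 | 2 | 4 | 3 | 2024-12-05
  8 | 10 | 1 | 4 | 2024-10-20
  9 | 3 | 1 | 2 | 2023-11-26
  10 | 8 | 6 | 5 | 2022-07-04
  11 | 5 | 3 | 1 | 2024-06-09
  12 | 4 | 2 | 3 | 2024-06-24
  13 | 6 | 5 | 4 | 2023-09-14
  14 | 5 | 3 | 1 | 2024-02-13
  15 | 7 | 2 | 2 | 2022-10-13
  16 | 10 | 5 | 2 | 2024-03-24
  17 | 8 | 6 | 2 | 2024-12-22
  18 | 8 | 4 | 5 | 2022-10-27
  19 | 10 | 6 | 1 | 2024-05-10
SELECT city, COUNT(*) AS n FROM customers GROUP BY city

Execution result:
city | n
Austin | 1
Chicago | 1
Dallas | 1
Houston | 2
Los Angeles | 1
Phoenix | 3
San Antonio | 1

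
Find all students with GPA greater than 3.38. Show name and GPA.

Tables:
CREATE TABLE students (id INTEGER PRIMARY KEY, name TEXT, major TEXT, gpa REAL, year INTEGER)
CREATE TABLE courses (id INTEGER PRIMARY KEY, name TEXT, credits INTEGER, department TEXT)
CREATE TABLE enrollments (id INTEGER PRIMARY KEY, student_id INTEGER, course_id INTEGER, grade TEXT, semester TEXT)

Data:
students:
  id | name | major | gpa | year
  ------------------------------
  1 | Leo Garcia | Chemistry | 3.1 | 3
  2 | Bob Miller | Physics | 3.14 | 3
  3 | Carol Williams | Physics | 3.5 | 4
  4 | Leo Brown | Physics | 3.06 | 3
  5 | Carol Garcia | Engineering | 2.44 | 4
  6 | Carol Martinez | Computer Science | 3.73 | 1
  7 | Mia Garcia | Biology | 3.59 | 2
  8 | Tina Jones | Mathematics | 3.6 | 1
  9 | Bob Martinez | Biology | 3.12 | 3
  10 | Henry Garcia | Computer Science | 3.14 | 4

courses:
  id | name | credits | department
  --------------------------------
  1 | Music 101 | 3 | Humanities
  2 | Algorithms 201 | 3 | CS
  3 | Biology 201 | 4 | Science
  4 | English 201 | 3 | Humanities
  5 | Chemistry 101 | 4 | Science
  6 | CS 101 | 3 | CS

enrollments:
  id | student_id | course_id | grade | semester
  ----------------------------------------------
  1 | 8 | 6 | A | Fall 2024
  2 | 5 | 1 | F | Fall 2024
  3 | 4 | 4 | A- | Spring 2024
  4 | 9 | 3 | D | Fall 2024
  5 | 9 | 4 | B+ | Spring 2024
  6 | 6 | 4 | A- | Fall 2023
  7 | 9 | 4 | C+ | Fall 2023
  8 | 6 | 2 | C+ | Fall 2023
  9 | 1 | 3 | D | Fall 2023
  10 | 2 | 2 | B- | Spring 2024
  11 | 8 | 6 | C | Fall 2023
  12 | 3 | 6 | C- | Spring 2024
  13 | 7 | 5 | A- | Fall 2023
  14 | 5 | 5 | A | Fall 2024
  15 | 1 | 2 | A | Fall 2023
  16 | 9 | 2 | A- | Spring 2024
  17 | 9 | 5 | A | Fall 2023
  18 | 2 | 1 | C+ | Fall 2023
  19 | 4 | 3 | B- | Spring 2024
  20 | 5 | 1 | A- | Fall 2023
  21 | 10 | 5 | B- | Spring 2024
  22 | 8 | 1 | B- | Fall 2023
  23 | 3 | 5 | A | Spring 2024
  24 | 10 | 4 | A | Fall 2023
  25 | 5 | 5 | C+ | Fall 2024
SELECT name, gpa FROM students WHERE gpa > 3.38

Execution result:
name | gpa
Carol Williams | 3.50
Carol Martinez | 3.73
Mia Garcia | 3.59
Tina Jones | 3.60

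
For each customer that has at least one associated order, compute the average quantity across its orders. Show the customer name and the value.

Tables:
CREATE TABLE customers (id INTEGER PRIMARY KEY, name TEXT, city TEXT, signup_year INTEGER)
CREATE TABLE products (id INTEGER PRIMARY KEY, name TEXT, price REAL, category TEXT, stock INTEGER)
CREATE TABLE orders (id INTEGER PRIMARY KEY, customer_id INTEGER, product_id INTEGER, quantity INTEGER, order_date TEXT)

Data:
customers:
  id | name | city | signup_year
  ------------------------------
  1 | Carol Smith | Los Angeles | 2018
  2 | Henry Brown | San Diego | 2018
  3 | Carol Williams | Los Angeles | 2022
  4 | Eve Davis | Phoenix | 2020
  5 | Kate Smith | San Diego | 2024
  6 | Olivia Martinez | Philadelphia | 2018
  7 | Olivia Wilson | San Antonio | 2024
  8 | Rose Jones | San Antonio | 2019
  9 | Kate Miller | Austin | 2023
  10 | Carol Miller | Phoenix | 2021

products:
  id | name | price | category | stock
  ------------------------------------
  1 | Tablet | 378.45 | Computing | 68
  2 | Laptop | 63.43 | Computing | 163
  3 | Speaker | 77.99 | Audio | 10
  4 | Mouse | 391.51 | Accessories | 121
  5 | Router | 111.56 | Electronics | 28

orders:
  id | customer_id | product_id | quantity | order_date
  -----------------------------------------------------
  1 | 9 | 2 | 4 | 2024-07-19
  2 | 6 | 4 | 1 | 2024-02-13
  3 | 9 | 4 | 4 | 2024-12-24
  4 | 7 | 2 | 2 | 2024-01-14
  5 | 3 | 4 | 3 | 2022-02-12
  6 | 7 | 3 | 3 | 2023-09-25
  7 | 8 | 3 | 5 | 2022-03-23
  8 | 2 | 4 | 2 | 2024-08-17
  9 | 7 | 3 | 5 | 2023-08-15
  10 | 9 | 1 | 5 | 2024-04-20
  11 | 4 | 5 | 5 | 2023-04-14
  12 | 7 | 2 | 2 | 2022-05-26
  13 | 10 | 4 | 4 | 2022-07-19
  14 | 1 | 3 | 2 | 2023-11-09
SELECT p.name, AVG(c.quantity) AS avg_quantity FROM orders c JOIN customers p ON c.customer_id = p.id GROUP BY p.id, p.name

Execution result:
name | avg_quantity
Carol Smith | 2.00
Henry Brown | 2.00
Carol Williams | 3.00
Eve Davis | 5.00
Olivia Martinez | 1.00
Olivia Wilson | 3.00
Rose Jones | 5.00
Kate Miller | 4.33
Carol Miller | 4.00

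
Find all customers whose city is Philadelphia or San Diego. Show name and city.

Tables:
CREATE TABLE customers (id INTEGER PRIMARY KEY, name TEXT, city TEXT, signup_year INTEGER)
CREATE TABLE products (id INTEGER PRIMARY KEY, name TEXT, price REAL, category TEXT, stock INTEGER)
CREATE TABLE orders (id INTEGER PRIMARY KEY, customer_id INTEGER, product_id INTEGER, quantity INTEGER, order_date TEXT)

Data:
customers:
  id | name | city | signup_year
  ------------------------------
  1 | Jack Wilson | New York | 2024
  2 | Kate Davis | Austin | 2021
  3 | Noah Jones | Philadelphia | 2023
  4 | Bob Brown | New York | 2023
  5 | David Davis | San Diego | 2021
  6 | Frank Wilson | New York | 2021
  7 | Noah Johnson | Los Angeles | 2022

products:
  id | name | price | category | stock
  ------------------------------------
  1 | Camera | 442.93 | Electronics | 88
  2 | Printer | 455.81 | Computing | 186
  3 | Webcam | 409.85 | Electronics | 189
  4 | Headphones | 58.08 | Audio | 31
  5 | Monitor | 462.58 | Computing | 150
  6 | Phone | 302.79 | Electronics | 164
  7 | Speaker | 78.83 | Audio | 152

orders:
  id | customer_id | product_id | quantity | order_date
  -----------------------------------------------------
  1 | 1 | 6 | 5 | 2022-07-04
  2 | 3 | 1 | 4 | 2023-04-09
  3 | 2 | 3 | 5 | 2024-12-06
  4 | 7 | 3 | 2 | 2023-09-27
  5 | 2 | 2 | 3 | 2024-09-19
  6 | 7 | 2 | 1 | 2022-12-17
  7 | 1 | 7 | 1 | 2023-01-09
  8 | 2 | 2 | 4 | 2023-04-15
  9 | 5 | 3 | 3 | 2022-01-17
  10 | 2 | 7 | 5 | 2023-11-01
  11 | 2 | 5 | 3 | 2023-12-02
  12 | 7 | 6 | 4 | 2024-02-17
SELECT name, city FROM customers WHERE city IN ('Philadelphia', 'San Diego')

Execution result:
name | city
Noah Jones | Philadelphia
David Davis | San Diego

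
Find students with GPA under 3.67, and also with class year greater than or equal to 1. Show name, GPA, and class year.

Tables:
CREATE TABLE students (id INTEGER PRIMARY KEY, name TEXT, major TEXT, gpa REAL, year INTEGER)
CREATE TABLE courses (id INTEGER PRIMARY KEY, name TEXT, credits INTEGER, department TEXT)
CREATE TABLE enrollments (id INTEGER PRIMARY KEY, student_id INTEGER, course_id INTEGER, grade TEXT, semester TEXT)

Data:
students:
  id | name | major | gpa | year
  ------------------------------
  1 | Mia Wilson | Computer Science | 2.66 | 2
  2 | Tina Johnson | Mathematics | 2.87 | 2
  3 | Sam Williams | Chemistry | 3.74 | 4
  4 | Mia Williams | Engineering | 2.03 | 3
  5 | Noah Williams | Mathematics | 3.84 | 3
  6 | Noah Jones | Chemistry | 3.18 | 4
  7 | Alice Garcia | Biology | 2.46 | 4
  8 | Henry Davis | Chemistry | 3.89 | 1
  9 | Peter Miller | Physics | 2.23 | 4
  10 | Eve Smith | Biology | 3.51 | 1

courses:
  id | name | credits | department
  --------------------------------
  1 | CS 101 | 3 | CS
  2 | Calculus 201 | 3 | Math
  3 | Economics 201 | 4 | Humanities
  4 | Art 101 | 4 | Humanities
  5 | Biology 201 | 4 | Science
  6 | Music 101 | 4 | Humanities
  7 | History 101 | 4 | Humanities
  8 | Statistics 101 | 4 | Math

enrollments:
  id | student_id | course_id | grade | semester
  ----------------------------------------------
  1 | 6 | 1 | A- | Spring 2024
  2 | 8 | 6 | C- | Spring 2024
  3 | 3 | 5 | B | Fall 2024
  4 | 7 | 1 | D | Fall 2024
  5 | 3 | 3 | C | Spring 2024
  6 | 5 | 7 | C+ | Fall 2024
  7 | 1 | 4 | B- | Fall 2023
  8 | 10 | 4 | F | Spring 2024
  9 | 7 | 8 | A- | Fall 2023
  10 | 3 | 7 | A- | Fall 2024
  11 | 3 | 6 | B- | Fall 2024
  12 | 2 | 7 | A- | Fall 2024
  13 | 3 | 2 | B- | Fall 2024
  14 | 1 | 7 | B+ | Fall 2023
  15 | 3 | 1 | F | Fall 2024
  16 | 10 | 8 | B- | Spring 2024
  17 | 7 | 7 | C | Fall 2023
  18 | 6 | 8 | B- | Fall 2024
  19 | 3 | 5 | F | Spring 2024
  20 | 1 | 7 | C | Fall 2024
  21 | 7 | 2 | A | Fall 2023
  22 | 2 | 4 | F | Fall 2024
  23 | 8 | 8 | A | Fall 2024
SELECT name, gpa, year FROM students WHERE gpa < 3.67 AND year >= 1

Execution result:
name | gpa | year
Mia Wilson | 2.66 | 2
Tina Johnson | 2.87 | 2
Mia Williams | 2.03 | 3
Noah Jones | 3.18 | 4
Alice Garcia | 2.46 | 4
Peter Miller | 2.23 | 4
Eve Smith | 3.51 | 1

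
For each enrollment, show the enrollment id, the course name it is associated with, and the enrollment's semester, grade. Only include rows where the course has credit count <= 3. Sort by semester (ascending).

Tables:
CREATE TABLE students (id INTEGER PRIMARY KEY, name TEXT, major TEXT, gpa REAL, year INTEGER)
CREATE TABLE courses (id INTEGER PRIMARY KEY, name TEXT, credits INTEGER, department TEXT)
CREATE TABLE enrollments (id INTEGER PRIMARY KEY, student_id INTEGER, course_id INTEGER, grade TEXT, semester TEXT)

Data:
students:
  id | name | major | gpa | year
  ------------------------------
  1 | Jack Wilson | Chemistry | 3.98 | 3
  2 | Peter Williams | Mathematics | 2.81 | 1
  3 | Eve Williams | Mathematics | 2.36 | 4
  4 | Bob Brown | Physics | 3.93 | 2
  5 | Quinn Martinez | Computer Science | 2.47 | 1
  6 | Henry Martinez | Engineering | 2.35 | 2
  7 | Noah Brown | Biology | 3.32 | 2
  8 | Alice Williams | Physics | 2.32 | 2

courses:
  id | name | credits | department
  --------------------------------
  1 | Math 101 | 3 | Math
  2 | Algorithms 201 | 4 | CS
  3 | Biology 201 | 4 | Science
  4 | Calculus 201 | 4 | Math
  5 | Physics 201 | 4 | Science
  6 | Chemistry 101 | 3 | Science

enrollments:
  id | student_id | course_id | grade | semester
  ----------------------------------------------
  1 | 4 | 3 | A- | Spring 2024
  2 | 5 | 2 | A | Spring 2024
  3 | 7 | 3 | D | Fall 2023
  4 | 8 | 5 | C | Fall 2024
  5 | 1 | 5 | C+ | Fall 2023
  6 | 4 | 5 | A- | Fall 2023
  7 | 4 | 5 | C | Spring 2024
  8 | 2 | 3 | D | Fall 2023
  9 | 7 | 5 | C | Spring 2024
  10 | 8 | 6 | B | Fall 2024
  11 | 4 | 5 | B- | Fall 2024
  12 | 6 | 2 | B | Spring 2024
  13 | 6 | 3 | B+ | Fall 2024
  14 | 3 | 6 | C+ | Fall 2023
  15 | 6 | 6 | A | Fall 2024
SELECT c.id, p.name AS course, c.semester, c.grade FROM enrollments c JOIN courses p ON c.course_id = p.id WHERE p.credits <= 3 ORDER BY c.semester ASC

Execution result:
id | course | semester | grade
14 | Chemistry 101 | Fall 2023 | C+
10 | Chemistry 101 | Fall 2024 | B
15 | Chemistry 101 | Fall 2024 | A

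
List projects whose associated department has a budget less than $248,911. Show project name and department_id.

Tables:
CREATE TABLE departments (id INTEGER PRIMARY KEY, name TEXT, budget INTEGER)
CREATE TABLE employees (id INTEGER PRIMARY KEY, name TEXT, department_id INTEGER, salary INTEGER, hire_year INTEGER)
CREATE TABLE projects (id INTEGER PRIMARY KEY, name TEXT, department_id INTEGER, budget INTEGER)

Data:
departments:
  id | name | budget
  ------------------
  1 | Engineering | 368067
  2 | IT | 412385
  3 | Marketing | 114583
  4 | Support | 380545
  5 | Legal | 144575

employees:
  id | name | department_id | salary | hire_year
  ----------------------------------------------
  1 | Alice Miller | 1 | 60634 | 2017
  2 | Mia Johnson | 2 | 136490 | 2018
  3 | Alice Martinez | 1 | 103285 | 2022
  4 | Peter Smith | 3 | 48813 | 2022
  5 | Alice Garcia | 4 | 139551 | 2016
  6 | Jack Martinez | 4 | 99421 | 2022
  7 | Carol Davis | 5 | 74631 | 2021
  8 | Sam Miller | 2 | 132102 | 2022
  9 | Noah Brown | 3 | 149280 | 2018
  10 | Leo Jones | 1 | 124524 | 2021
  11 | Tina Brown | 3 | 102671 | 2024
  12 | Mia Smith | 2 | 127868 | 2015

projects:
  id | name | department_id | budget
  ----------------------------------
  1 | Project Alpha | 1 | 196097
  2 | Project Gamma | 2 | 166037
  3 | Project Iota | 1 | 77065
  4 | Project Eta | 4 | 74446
SELECT name, department_id FROM projects WHERE department_id IN (SELECT id FROM departments WHERE budget < 248911)

Execution result:
(no rows)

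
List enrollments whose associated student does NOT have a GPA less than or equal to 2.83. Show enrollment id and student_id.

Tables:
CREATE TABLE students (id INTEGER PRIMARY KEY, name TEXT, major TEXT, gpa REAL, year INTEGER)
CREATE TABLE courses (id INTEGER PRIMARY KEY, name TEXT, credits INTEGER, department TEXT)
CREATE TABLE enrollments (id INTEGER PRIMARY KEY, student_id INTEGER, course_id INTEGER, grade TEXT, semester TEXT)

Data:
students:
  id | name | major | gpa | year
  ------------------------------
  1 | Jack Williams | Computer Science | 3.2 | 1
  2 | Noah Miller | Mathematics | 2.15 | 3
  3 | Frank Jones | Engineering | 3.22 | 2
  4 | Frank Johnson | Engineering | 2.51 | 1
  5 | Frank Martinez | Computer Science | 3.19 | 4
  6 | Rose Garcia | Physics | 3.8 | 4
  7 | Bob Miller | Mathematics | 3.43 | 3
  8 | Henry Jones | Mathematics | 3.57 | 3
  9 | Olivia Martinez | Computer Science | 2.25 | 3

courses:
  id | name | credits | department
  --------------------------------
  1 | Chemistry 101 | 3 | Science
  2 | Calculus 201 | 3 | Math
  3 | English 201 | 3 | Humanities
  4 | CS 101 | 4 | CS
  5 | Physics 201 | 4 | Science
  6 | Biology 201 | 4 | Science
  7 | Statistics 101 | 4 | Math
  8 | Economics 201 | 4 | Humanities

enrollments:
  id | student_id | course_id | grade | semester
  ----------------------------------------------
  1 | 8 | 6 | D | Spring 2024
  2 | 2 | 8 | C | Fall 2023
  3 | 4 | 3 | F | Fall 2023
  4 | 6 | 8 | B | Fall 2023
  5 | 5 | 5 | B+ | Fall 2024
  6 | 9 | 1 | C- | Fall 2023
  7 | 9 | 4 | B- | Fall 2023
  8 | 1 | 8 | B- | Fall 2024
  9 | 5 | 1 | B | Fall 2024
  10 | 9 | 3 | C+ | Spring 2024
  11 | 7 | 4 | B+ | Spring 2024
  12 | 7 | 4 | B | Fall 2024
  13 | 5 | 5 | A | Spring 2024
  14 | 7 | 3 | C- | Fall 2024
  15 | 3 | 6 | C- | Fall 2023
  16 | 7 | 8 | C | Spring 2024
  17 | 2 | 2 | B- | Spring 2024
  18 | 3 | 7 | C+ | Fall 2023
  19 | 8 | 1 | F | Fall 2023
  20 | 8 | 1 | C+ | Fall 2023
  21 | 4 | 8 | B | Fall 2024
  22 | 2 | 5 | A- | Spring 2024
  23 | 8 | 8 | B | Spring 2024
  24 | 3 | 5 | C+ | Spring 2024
SELECT id, student_id FROM enrollments WHERE student_id NOT IN (SELECT id FROM students WHERE gpa <= 2.83)

Execution result:
id | student_id
1 | 8
4 | 6
5 | 5
8 | 1
9 | 5
11 | 7
12 | 7
13 | 5
14 | 7
15 | 3
16 | 7
18 | 3
19 | 8
20 | 8
23 | 8
24 | 3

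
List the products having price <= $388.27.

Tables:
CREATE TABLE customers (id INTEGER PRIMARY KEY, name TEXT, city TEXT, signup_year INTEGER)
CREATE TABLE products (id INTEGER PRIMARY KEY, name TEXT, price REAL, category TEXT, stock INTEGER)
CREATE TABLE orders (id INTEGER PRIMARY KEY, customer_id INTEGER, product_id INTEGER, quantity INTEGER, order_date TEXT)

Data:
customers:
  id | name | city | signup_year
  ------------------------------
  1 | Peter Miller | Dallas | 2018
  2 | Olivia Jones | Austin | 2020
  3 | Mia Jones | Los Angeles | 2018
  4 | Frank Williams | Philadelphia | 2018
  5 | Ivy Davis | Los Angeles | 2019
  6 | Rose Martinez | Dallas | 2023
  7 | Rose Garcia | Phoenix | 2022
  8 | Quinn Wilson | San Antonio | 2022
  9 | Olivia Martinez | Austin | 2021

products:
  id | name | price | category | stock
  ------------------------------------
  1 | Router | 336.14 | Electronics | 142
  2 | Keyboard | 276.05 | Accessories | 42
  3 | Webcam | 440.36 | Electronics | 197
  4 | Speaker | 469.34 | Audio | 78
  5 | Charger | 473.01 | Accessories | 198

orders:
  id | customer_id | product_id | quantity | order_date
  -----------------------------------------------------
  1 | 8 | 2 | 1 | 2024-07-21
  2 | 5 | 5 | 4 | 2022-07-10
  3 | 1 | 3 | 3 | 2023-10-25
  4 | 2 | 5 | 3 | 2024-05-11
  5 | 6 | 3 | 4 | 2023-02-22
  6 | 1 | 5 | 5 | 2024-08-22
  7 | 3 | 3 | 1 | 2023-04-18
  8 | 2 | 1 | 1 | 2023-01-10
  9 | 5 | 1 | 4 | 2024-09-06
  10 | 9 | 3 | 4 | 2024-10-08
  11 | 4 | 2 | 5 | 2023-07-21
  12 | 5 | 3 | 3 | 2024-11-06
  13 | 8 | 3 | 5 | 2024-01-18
SELECT name, price FROM products WHERE price <= 388.27

Execution result:
name | price
Router | 336.14
Keyboard | 276.05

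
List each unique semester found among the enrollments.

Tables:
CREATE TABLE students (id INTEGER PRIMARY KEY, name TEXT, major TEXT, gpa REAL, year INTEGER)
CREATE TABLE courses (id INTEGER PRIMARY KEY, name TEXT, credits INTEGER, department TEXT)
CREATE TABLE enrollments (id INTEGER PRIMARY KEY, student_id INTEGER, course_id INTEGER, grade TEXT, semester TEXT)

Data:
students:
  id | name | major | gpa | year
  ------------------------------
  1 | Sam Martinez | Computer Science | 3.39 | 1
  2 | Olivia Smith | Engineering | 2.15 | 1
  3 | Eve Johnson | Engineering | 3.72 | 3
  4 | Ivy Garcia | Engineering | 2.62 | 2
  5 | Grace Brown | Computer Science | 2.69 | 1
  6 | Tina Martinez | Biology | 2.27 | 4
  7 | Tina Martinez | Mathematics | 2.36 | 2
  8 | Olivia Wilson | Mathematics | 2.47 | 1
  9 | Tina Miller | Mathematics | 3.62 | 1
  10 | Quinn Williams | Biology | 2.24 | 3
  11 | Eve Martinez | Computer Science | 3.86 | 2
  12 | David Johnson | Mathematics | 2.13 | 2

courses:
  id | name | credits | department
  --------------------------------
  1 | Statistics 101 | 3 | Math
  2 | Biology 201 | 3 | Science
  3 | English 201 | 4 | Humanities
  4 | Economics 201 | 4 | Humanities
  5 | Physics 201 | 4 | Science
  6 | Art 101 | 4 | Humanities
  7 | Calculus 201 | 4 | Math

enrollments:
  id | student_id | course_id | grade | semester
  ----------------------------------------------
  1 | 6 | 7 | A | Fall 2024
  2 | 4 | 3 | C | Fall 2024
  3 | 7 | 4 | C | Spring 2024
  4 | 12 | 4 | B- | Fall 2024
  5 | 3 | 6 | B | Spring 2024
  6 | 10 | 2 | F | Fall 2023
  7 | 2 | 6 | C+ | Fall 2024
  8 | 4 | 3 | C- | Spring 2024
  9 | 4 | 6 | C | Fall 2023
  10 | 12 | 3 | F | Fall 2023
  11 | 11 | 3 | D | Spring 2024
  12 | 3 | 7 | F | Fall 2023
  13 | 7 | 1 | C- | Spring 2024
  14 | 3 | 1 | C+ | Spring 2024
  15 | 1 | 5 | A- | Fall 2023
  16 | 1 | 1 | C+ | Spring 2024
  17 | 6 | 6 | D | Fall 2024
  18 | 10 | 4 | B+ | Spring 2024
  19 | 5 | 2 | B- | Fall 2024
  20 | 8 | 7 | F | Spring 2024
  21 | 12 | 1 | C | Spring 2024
SELECT DISTINCT semester FROM enrollments

Execution result:
semester
Fall 2024
Spring 2024
Fall 2023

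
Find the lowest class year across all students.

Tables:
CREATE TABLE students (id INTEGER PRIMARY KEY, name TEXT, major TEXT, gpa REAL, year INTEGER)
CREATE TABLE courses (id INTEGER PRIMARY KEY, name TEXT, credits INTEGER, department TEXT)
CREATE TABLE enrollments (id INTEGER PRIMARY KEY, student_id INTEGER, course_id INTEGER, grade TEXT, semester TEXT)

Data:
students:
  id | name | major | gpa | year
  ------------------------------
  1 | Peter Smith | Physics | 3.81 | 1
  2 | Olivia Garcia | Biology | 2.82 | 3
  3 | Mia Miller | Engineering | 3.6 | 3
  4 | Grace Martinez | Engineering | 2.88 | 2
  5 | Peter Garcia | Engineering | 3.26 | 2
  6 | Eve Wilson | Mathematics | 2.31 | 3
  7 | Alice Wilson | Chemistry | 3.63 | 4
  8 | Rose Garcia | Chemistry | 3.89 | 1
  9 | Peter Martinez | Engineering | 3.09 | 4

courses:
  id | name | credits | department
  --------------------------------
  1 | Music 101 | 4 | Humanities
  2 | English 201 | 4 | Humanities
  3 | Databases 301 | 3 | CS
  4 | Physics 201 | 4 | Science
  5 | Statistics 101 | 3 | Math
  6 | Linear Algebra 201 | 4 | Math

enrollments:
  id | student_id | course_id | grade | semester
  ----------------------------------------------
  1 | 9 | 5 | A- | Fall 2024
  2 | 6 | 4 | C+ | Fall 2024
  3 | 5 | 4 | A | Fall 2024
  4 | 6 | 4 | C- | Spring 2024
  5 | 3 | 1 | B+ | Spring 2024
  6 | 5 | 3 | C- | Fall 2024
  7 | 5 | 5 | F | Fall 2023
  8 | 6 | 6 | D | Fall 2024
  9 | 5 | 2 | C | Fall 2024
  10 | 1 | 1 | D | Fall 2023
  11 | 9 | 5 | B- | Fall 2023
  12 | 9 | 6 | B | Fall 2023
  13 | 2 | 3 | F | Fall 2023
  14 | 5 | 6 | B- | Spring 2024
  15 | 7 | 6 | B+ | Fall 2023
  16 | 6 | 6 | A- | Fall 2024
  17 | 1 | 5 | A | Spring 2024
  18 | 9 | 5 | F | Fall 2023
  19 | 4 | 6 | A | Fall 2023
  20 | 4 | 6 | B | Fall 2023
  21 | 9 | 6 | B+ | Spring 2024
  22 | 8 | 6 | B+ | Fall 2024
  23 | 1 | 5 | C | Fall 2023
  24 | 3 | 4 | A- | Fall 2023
SELECT MIN(year) FROM students

Execution result:
1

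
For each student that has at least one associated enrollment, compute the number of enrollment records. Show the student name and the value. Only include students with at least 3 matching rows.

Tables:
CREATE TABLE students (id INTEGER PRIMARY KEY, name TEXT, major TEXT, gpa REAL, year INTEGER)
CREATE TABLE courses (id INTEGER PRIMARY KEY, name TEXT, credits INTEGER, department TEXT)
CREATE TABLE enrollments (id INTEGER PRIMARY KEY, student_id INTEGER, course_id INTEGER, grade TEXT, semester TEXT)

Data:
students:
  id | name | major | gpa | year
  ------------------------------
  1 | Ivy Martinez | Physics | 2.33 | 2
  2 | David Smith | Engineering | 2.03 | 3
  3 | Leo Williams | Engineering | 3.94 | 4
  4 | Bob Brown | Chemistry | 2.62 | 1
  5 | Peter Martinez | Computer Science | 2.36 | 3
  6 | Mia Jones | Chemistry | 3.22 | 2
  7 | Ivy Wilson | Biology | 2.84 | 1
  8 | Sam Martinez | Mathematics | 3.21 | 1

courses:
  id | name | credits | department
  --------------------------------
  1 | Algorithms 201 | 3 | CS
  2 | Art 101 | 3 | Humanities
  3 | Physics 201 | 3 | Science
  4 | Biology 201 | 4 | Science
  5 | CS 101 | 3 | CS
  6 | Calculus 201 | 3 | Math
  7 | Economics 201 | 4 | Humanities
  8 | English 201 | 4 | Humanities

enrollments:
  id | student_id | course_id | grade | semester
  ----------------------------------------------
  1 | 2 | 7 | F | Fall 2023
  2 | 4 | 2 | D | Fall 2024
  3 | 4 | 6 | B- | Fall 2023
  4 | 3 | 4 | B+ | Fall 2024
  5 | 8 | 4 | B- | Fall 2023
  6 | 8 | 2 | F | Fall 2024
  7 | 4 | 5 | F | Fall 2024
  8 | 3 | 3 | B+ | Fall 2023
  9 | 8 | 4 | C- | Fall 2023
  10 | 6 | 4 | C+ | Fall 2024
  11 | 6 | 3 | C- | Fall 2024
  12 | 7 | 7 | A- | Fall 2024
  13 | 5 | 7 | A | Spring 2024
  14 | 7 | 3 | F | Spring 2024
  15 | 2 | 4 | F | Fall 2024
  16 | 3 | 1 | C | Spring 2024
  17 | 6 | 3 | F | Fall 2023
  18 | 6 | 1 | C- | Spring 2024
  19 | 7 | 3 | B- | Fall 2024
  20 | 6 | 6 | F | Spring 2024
SELECT p.name, COUNT(*) AS n FROM enrollments c JOIN students p ON c.student_id = p.id GROUP BY p.id, p.name HAVING COUNT(*) >= 3

Execution result:
name | n
Leo Williams | 3
Bob Brown | 3
Mia Jones | 5
Ivy Wilson | 3
Sam Martinez | 3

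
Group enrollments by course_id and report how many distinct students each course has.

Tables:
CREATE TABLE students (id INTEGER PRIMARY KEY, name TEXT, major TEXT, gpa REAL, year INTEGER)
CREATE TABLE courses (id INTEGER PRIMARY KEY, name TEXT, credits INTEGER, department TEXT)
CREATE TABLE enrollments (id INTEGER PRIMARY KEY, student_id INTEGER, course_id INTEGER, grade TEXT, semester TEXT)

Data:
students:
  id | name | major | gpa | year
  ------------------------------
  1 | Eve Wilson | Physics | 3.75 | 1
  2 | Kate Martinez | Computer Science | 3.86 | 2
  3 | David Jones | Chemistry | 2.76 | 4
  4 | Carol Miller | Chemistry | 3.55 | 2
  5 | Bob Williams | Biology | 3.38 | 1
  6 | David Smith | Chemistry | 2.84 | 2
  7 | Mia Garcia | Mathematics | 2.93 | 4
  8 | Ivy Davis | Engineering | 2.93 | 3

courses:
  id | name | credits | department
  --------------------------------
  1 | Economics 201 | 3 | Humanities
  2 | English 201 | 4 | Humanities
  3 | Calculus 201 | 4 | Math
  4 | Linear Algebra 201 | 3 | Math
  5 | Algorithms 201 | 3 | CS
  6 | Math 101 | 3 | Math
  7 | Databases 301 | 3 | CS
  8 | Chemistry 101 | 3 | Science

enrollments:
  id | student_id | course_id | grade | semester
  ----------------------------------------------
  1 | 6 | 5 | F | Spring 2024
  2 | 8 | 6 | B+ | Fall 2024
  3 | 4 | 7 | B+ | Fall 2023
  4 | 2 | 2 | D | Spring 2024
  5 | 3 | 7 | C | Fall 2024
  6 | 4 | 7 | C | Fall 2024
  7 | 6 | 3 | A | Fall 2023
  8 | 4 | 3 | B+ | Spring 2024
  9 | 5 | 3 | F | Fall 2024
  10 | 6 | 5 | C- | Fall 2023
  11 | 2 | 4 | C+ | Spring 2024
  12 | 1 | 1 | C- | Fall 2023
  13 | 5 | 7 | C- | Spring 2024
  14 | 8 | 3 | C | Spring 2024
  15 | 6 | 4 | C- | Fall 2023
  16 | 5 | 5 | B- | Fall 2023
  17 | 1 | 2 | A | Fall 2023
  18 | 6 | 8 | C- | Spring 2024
SELECT course_id, COUNT(DISTINCT student_id) AS distinct_student_count FROM enrollments GROUP BY course_id

Execution result:
course_id | distinct_student_count
1 | 1
2 | 2
3 | 4
4 | 2
5 | 2
6 | 1
7 | 3
8 | 1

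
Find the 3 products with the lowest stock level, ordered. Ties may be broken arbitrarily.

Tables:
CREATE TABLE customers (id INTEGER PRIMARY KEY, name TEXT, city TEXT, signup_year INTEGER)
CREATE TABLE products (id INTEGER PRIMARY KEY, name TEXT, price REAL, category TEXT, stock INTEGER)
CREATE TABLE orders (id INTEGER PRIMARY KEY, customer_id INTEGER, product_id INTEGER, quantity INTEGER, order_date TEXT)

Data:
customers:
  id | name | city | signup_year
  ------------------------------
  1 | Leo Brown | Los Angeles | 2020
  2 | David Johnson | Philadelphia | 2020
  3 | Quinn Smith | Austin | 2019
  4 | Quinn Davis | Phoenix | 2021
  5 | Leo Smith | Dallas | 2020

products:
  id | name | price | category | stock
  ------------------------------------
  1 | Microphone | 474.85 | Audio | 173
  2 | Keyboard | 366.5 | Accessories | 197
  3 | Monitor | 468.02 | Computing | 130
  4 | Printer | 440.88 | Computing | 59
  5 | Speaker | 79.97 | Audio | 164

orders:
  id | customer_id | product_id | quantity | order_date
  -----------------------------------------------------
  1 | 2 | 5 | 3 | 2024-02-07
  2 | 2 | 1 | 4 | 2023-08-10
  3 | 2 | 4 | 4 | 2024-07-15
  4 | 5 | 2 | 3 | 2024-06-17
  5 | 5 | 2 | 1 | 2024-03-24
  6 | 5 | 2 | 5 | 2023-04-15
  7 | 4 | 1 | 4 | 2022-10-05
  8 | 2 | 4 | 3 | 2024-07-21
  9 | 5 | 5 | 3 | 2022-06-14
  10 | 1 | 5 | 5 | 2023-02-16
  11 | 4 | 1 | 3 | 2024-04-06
SELECT name, stock FROM products ORDER BY stock ASC LIMIT 3

Execution result:
name | stock
Printer | 59
Monitor | 130
Speaker | 164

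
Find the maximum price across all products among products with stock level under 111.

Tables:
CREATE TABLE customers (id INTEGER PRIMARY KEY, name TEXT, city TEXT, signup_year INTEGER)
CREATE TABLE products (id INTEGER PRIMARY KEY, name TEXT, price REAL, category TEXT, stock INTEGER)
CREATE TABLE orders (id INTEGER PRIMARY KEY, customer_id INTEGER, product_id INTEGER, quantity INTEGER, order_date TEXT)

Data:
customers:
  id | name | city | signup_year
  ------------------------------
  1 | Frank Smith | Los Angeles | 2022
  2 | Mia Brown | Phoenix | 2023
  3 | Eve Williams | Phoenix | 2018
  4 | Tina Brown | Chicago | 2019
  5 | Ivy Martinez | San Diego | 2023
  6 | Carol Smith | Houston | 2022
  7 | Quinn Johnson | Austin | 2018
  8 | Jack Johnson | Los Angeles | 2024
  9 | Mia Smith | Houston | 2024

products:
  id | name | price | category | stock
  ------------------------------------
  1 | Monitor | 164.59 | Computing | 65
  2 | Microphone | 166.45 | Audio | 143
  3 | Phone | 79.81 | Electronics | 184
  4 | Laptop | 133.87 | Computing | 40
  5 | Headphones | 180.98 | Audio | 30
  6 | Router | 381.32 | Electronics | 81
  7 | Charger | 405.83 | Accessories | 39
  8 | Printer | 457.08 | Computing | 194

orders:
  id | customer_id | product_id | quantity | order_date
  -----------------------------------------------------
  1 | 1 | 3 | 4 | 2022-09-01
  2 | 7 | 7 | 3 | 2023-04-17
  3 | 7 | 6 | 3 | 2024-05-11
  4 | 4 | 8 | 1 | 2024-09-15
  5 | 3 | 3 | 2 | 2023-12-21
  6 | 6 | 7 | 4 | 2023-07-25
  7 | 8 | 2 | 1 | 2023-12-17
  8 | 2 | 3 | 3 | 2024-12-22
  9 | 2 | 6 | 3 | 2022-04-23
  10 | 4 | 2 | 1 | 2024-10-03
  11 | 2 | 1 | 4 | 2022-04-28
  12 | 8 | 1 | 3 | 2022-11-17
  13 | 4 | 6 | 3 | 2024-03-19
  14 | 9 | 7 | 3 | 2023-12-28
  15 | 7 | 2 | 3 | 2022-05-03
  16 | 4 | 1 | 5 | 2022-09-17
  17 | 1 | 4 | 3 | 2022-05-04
SELECT MAX(price) FROM products WHERE stock < 111

Execution result:
405.83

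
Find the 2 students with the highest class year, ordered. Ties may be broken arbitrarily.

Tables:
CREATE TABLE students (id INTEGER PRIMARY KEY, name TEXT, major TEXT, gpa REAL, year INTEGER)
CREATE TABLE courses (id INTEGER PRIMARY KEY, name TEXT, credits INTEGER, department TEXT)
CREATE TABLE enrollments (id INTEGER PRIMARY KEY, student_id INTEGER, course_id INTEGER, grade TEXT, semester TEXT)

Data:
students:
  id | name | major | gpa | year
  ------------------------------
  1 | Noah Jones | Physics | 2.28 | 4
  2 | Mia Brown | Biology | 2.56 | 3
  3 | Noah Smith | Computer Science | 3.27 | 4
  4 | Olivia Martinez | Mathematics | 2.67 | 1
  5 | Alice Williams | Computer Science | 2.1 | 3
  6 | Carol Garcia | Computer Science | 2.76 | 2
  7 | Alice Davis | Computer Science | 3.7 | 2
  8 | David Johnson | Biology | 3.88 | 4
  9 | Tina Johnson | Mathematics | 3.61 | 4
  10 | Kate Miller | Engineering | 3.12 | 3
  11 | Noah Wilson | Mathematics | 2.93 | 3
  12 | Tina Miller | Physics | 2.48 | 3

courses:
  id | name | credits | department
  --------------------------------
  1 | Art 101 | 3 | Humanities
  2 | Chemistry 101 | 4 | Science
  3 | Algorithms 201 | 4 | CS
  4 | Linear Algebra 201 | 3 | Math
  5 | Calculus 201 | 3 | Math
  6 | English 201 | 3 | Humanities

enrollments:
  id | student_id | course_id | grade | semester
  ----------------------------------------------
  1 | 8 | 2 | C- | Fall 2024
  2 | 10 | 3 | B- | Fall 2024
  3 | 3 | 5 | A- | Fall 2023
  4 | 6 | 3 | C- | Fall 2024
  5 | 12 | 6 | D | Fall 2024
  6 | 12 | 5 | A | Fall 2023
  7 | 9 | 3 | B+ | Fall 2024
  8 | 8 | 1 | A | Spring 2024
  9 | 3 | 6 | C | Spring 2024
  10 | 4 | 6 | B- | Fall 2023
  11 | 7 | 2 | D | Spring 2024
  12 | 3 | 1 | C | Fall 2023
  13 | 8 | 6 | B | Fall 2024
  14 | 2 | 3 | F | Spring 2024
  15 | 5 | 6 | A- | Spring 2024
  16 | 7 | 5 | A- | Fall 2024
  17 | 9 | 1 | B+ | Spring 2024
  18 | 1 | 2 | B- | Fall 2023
SELECT name, year FROM students ORDER BY year DESC LIMIT 2

Execution result:
name | year
Noah Jones | 4
Noah Smith | 4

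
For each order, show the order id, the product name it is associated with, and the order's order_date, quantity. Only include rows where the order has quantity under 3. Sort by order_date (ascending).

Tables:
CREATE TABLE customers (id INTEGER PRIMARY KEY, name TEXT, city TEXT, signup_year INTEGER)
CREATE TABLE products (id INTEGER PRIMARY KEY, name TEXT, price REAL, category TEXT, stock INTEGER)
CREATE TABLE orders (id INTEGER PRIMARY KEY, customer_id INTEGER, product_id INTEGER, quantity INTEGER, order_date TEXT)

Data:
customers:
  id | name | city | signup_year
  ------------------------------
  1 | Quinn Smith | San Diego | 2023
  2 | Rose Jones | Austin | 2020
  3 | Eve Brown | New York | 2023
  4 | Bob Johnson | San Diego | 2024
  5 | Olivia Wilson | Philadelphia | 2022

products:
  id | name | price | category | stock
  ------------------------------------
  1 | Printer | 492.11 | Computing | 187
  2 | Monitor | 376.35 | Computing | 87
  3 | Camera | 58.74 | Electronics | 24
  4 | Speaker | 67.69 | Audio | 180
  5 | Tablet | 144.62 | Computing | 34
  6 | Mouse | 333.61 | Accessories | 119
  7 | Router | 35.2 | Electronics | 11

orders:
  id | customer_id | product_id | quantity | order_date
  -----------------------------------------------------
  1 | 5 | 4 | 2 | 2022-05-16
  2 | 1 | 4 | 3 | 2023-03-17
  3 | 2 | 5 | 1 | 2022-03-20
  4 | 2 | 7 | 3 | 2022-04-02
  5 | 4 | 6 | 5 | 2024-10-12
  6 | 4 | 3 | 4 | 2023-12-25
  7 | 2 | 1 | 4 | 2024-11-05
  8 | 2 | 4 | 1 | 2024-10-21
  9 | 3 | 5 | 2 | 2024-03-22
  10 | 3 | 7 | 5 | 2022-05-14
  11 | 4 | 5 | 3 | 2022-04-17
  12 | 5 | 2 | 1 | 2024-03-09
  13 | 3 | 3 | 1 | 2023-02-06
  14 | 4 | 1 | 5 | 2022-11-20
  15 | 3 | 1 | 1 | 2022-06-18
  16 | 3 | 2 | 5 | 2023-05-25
SELECT c.id, p.name AS product, c.order_date, c.quantity FROM orders c JOIN products p ON c.product_id = p.id WHERE c.quantity < 3 ORDER BY c.order_date ASC

Execution result:
id | product | order_date | quantity
3 | Tablet | 2022-03-20 | 1
1 | Speaker | 2022-05-16 | 2
15 | Printer | 2022-06-18 | 1
13 | Camera | 2023-02-06 | 1
12 | Monitor | 2024-03-09 | 1
9 | Tablet | 2024-03-22 | 2
8 | Speaker | 2024-10-21 | 1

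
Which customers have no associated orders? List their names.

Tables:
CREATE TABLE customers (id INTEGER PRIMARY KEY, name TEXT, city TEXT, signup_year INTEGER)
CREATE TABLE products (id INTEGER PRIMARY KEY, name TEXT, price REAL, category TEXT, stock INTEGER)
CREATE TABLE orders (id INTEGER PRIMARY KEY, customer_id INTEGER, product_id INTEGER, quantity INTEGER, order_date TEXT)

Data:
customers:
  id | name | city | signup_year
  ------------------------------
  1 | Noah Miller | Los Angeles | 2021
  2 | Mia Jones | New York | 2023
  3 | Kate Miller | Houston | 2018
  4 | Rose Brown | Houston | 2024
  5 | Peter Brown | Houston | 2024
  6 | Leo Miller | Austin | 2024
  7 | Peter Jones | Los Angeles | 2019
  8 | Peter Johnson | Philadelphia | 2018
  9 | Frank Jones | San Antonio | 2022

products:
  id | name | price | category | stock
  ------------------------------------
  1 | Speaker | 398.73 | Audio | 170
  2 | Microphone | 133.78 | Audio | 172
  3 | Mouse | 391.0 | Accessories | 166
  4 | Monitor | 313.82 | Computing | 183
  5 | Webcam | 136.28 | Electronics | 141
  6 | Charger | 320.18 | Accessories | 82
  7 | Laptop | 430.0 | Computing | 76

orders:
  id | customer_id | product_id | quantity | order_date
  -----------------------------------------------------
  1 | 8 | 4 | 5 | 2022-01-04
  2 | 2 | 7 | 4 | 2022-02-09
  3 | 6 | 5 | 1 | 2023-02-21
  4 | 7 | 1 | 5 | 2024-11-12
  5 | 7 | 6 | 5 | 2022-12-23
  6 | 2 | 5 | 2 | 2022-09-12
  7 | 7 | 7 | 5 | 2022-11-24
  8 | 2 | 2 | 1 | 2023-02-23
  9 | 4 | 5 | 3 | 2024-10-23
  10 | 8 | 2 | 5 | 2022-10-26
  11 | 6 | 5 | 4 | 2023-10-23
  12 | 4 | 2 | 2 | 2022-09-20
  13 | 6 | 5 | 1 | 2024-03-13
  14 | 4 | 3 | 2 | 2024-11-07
SELECT p.name FROM customers p LEFT JOIN orders c ON c.customer_id = p.id WHERE c.id IS NULL

Execution result:
name
Noah Miller
Kate Miller
Peter Brown
Frank Jones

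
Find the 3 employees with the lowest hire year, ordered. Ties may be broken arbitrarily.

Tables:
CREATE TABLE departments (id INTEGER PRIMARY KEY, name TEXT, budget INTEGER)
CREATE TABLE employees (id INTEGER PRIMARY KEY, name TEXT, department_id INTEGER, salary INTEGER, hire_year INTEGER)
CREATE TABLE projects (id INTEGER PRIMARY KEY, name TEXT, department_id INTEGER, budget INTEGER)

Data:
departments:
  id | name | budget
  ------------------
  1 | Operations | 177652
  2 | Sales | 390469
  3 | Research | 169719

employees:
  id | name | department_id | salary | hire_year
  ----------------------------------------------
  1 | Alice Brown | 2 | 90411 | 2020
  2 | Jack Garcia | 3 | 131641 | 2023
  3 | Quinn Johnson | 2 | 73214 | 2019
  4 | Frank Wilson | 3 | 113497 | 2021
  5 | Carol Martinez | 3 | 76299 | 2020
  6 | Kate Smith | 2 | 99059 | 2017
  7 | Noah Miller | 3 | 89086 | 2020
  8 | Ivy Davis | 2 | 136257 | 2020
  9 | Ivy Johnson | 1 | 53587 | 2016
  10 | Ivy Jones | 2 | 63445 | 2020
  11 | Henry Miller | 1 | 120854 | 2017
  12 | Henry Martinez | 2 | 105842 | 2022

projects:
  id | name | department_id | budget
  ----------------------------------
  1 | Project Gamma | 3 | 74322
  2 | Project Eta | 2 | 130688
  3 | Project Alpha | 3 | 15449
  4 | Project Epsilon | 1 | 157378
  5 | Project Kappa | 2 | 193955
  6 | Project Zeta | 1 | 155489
SELECT name, hire_year FROM employees ORDER BY hire_year ASC LIMIT 3

Execution result:
name | hire_year
Ivy Johnson | 2016
Kate Smith | 2017
Henry Miller | 2017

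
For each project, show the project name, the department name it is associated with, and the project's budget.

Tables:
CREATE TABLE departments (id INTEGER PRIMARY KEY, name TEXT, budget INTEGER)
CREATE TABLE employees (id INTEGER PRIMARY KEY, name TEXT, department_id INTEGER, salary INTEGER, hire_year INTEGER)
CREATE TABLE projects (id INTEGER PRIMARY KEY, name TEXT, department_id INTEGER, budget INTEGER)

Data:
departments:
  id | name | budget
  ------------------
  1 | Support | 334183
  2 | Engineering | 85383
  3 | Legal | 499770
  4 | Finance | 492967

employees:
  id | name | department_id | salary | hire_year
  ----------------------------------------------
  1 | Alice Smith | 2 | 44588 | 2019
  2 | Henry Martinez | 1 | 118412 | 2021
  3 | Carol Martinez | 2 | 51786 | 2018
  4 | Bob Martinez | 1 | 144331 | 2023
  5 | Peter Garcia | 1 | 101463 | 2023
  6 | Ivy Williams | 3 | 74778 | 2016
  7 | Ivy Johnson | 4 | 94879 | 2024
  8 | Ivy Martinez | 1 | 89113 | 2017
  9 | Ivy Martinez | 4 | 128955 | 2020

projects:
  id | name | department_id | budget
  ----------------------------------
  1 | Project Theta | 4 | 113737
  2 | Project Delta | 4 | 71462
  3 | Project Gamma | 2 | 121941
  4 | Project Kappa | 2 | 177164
SELECT c.name, p.name AS department, c.budget FROM projects c JOIN departments p ON c.department_id = p.id

Execution result:
name | department | budget
Project Theta | Finance | 113737
Project Delta | Finance | 71462
Project Gamma | Engineering | 121941
Project Kappa | Engineering | 177164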